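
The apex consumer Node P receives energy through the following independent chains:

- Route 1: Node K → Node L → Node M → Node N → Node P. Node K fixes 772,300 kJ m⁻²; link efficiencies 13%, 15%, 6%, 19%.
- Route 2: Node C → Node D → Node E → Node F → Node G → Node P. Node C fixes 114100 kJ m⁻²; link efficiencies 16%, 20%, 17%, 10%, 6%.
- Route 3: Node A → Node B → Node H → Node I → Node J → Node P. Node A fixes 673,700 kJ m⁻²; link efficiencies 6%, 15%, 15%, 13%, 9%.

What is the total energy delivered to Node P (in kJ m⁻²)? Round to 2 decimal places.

Route 1: 772300 × 0.13 × 0.15 × 0.06 × 0.19 = 171.68229 kJ m⁻²
Route 2: 114100 × 0.16 × 0.2 × 0.17 × 0.1 × 0.06 = 3.724224 kJ m⁻²
Route 3: 673700 × 0.06 × 0.15 × 0.15 × 0.13 × 0.09 = 10.6410915 kJ m⁻²
Total at Node P: 171.68229 + 3.724224 + 10.6410915 = 186.0476055 kJ m⁻²

186.05 kJ m⁻²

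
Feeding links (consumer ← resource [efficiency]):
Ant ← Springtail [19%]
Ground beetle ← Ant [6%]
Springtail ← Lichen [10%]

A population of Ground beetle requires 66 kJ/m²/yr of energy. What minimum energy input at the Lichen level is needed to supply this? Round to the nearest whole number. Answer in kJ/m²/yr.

Cumulative transfer efficiency: 0.1 × 0.19 × 0.06 = 0.00114
Lichen energy = 66 / 0.00114 = 57895 kJ/m²/yr

57895 kJ/m²/yr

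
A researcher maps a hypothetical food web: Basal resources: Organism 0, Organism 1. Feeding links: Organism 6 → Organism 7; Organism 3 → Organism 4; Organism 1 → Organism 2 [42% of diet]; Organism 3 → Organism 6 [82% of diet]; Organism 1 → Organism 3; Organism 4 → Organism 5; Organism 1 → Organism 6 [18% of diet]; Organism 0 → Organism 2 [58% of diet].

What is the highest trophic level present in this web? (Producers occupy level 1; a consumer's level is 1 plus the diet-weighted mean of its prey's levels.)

Organism 2: 1 + (0.42×1 + 0.58×1) = 2
Organism 3: 1 + 1 = 2
Organism 4: 1 + 2 = 3
Organism 5: 1 + 3 = 4
Organism 6: 1 + (0.18×1 + 0.82×2) = 2.82
Organism 7: 1 + 2.82 = 3.82

4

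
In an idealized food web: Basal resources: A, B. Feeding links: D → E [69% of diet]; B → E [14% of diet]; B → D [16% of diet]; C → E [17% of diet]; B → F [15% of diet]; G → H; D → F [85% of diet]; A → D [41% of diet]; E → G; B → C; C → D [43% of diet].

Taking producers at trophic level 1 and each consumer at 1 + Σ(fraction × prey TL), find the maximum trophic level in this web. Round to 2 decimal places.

C: 1 + 1 = 2
D: 1 + (0.43×2 + 0.16×1 + 0.41×1) = 2.43
E: 1 + (0.17×2 + 0.69×2.43 + 0.14×1) = 3.1567
F: 1 + (0.85×2.43 + 0.15×1) = 3.2155
G: 1 + 3.1567 = 4.1567
H: 1 + 4.1567 = 5.1567

5.16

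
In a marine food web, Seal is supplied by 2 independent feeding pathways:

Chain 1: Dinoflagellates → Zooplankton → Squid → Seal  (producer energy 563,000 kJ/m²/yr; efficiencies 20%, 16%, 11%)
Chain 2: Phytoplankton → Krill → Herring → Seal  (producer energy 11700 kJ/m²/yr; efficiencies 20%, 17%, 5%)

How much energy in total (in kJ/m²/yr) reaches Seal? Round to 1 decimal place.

Chain 1: 563000 × 0.2 × 0.16 × 0.11 = 1981.76 kJ/m²/yr
Chain 2: 11700 × 0.2 × 0.17 × 0.05 = 19.89 kJ/m²/yr
Total at Seal: 1981.76 + 19.89 = 2001.65 kJ/m²/yr

2001.7 kJ/m²/yr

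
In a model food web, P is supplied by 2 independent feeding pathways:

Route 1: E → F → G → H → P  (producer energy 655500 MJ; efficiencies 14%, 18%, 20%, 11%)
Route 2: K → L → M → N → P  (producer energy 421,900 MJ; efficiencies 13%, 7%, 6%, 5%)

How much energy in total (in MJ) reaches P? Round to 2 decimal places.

374.93 MJ

Route 1: 655500 × 0.14 × 0.18 × 0.2 × 0.11 = 363.4092 MJ
Route 2: 421900 × 0.13 × 0.07 × 0.06 × 0.05 = 11.51787 MJ
Total at P: 363.4092 + 11.51787 = 374.92707 MJ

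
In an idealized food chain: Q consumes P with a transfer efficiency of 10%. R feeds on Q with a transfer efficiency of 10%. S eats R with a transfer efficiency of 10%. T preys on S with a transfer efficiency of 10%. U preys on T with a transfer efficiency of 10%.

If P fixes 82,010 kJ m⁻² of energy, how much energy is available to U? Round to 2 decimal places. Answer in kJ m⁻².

0.82 kJ m⁻²

Q: 82010 × 0.1 = 8201 kJ m⁻²
R: 8201 × 0.1 = 820.1 kJ m⁻²
S: 820.1 × 0.1 = 82.01 kJ m⁻²
T: 82.01 × 0.1 = 8.201 kJ m⁻²
U: 8.201 × 0.1 = 0.8201 kJ m⁻²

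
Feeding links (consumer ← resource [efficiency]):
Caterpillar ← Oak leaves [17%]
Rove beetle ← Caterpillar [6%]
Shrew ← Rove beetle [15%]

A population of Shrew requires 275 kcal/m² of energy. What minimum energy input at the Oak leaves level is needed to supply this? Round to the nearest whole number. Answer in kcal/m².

179739 kcal/m²

Cumulative transfer efficiency: 0.17 × 0.06 × 0.15 = 0.00153
Oak leaves energy = 275 / 0.00153 = 179739 kcal/m²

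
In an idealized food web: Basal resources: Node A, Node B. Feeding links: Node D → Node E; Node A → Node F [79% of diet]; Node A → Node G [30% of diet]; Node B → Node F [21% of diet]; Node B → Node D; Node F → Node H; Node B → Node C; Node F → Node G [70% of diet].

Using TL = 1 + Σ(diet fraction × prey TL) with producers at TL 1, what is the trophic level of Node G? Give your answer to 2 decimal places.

Node C: 1 + 1 = 2
Node D: 1 + 1 = 2
Node E: 1 + 2 = 3
Node F: 1 + (0.79×1 + 0.21×1) = 2
Node G: 1 + (0.7×2 + 0.3×1) = 2.7
Node H: 1 + 2 = 3

2.70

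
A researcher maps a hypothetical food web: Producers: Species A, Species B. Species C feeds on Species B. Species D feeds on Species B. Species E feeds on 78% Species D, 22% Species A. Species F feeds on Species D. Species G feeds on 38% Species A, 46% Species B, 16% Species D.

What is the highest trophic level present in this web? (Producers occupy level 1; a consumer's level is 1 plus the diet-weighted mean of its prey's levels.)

3

Species C: 1 + 1 = 2
Species D: 1 + 1 = 2
Species E: 1 + (0.78×2 + 0.22×1) = 2.78
Species F: 1 + 2 = 3
Species G: 1 + (0.38×1 + 0.46×1 + 0.16×2) = 2.16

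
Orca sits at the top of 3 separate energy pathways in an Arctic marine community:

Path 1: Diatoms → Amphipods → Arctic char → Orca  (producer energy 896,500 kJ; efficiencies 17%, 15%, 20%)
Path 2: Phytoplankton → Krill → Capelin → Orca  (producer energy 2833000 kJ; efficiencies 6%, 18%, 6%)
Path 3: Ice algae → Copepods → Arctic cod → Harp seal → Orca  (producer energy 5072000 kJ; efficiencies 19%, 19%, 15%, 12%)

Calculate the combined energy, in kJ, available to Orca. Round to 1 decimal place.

9703.7 kJ

Path 1: 896500 × 0.17 × 0.15 × 0.2 = 4572.15 kJ
Path 2: 2833000 × 0.06 × 0.18 × 0.06 = 1835.784 kJ
Path 3: 5072000 × 0.19 × 0.19 × 0.15 × 0.12 = 3295.7856 kJ
Total at Orca: 4572.15 + 1835.784 + 3295.7856 = 9703.7196 kJ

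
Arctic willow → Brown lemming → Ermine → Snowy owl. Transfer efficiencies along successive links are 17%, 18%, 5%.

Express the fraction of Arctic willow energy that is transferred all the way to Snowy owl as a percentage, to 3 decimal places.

0.153%

Product of link efficiencies: 0.17 × 0.18 × 0.05 = 0.00153
As a percentage: 0.00153 × 100 = 0.153%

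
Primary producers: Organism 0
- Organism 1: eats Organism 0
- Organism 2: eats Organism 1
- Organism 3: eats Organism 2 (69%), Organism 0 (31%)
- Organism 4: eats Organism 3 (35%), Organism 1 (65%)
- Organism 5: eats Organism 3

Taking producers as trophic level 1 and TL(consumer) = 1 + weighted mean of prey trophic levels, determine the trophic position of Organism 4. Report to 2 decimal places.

3.48

Organism 1: 1 + 1 = 2
Organism 2: 1 + 2 = 3
Organism 3: 1 + (0.69×3 + 0.31×1) = 3.38
Organism 4: 1 + (0.35×3.38 + 0.65×2) = 3.483
Organism 5: 1 + 3.38 = 4.38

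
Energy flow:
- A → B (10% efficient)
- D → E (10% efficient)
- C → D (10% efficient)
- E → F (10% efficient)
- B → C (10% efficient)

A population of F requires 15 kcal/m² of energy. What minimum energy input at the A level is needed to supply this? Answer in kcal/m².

1500000 kcal/m²

Cumulative transfer efficiency: 0.1 × 0.1 × 0.1 × 0.1 × 0.1 = 0.00001
A energy = 15 / 0.00001 = 1500000 kcal/m²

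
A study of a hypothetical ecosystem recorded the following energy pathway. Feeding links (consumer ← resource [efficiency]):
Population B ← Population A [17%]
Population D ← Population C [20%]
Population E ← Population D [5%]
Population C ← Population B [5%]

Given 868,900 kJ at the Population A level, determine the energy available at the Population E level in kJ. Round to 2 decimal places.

Population B: 868900 × 0.17 = 147713 kJ
Population C: 147713 × 0.05 = 7385.65 kJ
Population D: 7385.65 × 0.2 = 1477.13 kJ
Population E: 1477.13 × 0.05 = 73.8565 kJ

73.86 kJ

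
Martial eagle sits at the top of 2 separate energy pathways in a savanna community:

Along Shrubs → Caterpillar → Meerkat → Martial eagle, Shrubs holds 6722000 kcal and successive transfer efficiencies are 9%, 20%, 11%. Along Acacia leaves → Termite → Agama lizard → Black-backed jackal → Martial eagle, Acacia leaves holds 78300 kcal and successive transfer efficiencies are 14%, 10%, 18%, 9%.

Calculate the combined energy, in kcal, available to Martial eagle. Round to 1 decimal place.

Via Shrubs: 6722000 × 0.09 × 0.2 × 0.11 = 13309.56 kcal
Via Acacia leaves: 78300 × 0.14 × 0.1 × 0.18 × 0.09 = 17.75844 kcal
Total at Martial eagle: 13309.56 + 17.75844 = 13327.31844 kcal

13327.3 kcal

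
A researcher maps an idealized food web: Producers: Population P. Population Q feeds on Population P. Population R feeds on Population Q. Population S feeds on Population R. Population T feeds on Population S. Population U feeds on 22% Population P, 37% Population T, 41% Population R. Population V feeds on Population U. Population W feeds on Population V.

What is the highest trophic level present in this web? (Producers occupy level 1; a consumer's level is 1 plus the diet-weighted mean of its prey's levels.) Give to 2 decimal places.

Population Q: 1 + 1 = 2
Population R: 1 + 2 = 3
Population S: 1 + 3 = 4
Population T: 1 + 4 = 5
Population U: 1 + (0.22×1 + 0.37×5 + 0.41×3) = 4.3
Population V: 1 + 4.3 = 5.3
Population W: 1 + 5.3 = 6.3

6.30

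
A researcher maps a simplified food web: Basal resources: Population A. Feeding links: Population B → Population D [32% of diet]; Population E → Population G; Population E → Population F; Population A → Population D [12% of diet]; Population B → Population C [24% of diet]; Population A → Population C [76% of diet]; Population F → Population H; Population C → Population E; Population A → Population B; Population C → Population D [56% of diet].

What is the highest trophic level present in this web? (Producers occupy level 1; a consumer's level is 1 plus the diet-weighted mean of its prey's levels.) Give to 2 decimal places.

5.24

Population B: 1 + 1 = 2
Population C: 1 + (0.24×2 + 0.76×1) = 2.24
Population D: 1 + (0.32×2 + 0.56×2.24 + 0.12×1) = 3.0144
Population E: 1 + 2.24 = 3.24
Population F: 1 + 3.24 = 4.24
Population G: 1 + 3.24 = 4.24
Population H: 1 + 4.24 = 5.24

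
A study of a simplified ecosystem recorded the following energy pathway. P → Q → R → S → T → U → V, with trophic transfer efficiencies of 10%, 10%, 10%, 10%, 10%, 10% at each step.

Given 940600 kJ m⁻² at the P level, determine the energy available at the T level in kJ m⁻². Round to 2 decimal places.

Q: 940600 × 0.1 = 94060 kJ m⁻²
R: 94060 × 0.1 = 9406 kJ m⁻²
S: 9406 × 0.1 = 940.6 kJ m⁻²
T: 940.6 × 0.1 = 94.06 kJ m⁻²

94.06 kJ m⁻²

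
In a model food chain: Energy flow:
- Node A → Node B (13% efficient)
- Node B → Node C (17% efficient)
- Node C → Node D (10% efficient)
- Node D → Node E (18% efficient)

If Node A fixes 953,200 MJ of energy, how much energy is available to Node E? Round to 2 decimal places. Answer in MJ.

379.18 MJ

Node B: 953200 × 0.13 = 123916 MJ
Node C: 123916 × 0.17 = 21065.72 MJ
Node D: 21065.72 × 0.1 = 2106.572 MJ
Node E: 2106.572 × 0.18 = 379.18296 MJ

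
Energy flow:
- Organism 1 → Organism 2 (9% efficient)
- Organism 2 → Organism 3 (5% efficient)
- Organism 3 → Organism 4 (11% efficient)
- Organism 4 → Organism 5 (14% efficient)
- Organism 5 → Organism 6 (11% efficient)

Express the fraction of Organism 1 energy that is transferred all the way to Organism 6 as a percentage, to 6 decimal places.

0.000762%

Product of link efficiencies: 0.09 × 0.05 × 0.11 × 0.14 × 0.11 = 0.000007623
As a percentage: 0.000007623 × 100 = 0.000762%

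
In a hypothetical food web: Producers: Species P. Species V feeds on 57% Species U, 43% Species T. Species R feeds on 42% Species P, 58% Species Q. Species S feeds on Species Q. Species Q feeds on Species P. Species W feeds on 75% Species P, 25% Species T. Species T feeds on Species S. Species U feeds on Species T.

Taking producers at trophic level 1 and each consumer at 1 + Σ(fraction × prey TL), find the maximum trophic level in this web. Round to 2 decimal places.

Species Q: 1 + 1 = 2
Species R: 1 + (0.42×1 + 0.58×2) = 2.58
Species S: 1 + 2 = 3
Species T: 1 + 3 = 4
Species U: 1 + 4 = 5
Species V: 1 + (0.57×5 + 0.43×4) = 5.57
Species W: 1 + (0.75×1 + 0.25×4) = 2.75

5.57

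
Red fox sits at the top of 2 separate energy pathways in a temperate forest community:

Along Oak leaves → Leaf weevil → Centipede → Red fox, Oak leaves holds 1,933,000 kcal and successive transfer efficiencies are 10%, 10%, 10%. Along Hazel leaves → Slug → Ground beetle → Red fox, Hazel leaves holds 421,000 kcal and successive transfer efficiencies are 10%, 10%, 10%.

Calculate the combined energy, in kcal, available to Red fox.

2354 kcal

Via Oak leaves: 1933000 × 0.1 × 0.1 × 0.1 = 1933 kcal
Via Hazel leaves: 421000 × 0.1 × 0.1 × 0.1 = 421 kcal
Total at Red fox: 1933 + 421 = 2354 kcal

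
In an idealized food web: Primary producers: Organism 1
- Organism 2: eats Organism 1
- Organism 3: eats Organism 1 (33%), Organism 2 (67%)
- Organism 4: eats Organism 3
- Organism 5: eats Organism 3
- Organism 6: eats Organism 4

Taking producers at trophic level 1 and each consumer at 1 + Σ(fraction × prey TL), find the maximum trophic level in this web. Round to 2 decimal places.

4.67

Organism 2: 1 + 1 = 2
Organism 3: 1 + (0.33×1 + 0.67×2) = 2.67
Organism 4: 1 + 2.67 = 3.67
Organism 5: 1 + 2.67 = 3.67
Organism 6: 1 + 3.67 = 4.67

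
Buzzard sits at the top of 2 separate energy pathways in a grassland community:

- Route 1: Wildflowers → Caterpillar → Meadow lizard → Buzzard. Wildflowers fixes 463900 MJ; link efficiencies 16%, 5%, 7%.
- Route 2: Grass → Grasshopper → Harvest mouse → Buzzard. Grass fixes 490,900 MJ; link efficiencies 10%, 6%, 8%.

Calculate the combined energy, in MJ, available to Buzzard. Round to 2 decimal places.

Route 1: 463900 × 0.16 × 0.05 × 0.07 = 259.784 MJ
Route 2: 490900 × 0.1 × 0.06 × 0.08 = 235.632 MJ
Total at Buzzard: 259.784 + 235.632 = 495.416 MJ

495.42 MJ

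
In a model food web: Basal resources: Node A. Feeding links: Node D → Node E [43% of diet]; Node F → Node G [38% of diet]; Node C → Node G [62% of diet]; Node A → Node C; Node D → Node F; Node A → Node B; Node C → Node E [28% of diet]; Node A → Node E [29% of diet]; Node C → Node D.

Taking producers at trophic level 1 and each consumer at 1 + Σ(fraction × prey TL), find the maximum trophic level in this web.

4

Node B: 1 + 1 = 2
Node C: 1 + 1 = 2
Node D: 1 + 2 = 3
Node E: 1 + (0.29×1 + 0.43×3 + 0.28×2) = 3.14
Node F: 1 + 3 = 4
Node G: 1 + (0.62×2 + 0.38×4) = 3.76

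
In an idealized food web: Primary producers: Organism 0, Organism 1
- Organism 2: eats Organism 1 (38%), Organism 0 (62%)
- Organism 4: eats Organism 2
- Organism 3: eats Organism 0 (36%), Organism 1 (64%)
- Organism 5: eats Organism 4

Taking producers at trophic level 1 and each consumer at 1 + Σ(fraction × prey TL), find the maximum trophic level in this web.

Organism 2: 1 + (0.38×1 + 0.62×1) = 2
Organism 3: 1 + (0.36×1 + 0.64×1) = 2
Organism 4: 1 + 2 = 3
Organism 5: 1 + 3 = 4

4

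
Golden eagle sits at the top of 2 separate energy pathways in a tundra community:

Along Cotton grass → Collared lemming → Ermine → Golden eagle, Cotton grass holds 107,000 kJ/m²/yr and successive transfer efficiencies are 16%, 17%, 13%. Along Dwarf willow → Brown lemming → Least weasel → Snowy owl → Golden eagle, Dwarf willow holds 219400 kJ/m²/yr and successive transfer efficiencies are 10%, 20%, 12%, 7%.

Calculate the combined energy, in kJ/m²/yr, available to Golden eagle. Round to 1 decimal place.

415.2 kJ/m²/yr

Via Cotton grass: 107000 × 0.16 × 0.17 × 0.13 = 378.352 kJ/m²/yr
Via Dwarf willow: 219400 × 0.1 × 0.2 × 0.12 × 0.07 = 36.8592 kJ/m²/yr
Total at Golden eagle: 378.352 + 36.8592 = 415.2112 kJ/m²/yr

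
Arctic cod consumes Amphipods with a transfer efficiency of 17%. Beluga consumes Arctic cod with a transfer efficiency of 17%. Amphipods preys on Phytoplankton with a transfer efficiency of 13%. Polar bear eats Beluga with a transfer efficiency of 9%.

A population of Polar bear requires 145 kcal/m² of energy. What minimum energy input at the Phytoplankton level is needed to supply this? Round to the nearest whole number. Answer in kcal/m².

428829 kcal/m²

Cumulative transfer efficiency: 0.13 × 0.17 × 0.17 × 0.09 = 0.00033813
Phytoplankton energy = 145 / 0.00033813 = 428829 kcal/m²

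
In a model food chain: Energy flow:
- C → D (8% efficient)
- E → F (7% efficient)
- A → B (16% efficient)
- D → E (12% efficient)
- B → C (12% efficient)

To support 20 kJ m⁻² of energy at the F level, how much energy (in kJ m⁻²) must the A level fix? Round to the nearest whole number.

1550099 kJ m⁻²

Cumulative transfer efficiency: 0.16 × 0.12 × 0.08 × 0.12 × 0.07 = 0.0000129024
A energy = 20 / 0.0000129024 = 1550099 kJ m⁻²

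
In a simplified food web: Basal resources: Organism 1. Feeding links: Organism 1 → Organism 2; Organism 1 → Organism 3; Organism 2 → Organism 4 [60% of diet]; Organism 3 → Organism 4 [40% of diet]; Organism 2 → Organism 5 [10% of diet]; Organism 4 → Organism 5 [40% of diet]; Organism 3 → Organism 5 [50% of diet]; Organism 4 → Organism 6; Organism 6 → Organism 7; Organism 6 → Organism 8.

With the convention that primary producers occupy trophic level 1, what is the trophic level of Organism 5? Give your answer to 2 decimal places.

3.40

Organism 2: 1 + 1 = 2
Organism 3: 1 + 1 = 2
Organism 4: 1 + (0.6×2 + 0.4×2) = 3
Organism 5: 1 + (0.1×2 + 0.4×3 + 0.5×2) = 3.4
Organism 6: 1 + 3 = 4
Organism 7: 1 + 4 = 5
Organism 8: 1 + 4 = 5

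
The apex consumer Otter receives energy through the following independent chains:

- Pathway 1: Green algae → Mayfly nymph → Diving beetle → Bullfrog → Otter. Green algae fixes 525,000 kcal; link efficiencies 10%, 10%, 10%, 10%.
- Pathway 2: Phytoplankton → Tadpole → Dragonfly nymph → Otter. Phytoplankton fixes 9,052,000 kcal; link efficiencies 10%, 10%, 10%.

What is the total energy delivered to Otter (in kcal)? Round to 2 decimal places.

Pathway 1: 525000 × 0.1 × 0.1 × 0.1 × 0.1 = 52.5 kcal
Pathway 2: 9052000 × 0.1 × 0.1 × 0.1 = 9052 kcal
Total at Otter: 52.5 + 9052 = 9104.5 kcal

9104.50 kcal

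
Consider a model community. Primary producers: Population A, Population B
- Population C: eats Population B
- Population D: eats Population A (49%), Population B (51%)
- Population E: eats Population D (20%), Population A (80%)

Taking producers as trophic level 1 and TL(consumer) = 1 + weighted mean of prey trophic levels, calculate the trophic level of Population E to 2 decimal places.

Population C: 1 + 1 = 2
Population D: 1 + (0.49×1 + 0.51×1) = 2
Population E: 1 + (0.2×2 + 0.8×1) = 2.2

2.20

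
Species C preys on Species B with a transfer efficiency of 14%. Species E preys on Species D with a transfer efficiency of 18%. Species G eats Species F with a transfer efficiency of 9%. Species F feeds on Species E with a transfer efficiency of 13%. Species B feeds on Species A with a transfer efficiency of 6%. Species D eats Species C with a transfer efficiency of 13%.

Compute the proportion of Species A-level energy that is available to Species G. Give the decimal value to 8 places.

0.00000230

Product of link efficiencies: 0.06 × 0.14 × 0.13 × 0.18 × 0.13 × 0.09 = 0.000002299752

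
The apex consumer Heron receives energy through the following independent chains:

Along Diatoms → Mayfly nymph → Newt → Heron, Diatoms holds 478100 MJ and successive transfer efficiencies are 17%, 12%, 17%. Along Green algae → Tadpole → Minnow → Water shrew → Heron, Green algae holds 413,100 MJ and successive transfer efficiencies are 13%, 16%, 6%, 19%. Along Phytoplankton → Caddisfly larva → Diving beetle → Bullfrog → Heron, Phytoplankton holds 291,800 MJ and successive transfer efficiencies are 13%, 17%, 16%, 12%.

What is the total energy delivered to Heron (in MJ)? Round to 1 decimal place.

Via Diatoms: 478100 × 0.17 × 0.12 × 0.17 = 1658.0508 MJ
Via Green algae: 413100 × 0.13 × 0.16 × 0.06 × 0.19 = 97.954272 MJ
Via Phytoplankton: 291800 × 0.13 × 0.17 × 0.16 × 0.12 = 123.816576 MJ
Total at Heron: 1658.0508 + 97.954272 + 123.816576 = 1879.821648 MJ

1879.8 MJ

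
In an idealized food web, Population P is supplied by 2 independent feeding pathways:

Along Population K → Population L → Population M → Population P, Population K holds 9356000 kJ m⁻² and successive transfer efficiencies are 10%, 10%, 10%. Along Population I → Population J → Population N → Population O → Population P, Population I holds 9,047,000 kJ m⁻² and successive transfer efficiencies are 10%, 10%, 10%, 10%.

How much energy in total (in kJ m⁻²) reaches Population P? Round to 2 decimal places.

Via Population K: 9356000 × 0.1 × 0.1 × 0.1 = 9356 kJ m⁻²
Via Population I: 9047000 × 0.1 × 0.1 × 0.1 × 0.1 = 904.7 kJ m⁻²
Total at Population P: 9356 + 904.7 = 10260.7 kJ m⁻²

10260.70 kJ m⁻²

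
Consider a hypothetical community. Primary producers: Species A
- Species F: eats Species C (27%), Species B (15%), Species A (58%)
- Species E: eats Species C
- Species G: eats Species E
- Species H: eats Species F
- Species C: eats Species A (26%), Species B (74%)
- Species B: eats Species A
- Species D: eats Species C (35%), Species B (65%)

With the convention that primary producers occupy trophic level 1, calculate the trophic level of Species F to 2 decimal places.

Species B: 1 + 1 = 2
Species C: 1 + (0.26×1 + 0.74×2) = 2.74
Species D: 1 + (0.35×2.74 + 0.65×2) = 3.259
Species E: 1 + 2.74 = 3.74
Species F: 1 + (0.27×2.74 + 0.15×2 + 0.58×1) = 2.6198
Species G: 1 + 3.74 = 4.74
Species H: 1 + 2.6198 = 3.6198

2.62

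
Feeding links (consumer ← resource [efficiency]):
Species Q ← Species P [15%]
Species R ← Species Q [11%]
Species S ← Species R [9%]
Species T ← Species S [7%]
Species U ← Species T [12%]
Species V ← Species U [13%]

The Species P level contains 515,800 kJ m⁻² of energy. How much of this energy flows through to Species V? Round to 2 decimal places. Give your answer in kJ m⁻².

Species Q: 515800 × 0.15 = 77370 kJ m⁻²
Species R: 77370 × 0.11 = 8510.7 kJ m⁻²
Species S: 8510.7 × 0.09 = 765.963 kJ m⁻²
Species T: 765.963 × 0.07 = 53.61741 kJ m⁻²
Species U: 53.61741 × 0.12 = 6.4340892 kJ m⁻²
Species V: 6.4340892 × 0.13 = 0.836431596 kJ m⁻²

0.84 kJ m⁻²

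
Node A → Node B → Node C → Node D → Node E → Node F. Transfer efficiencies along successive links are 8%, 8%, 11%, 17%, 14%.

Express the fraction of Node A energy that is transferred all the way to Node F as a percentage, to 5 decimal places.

0.00168%

Product of link efficiencies: 0.08 × 0.08 × 0.11 × 0.17 × 0.14 = 0.0000167552
As a percentage: 0.0000167552 × 100 = 0.00168%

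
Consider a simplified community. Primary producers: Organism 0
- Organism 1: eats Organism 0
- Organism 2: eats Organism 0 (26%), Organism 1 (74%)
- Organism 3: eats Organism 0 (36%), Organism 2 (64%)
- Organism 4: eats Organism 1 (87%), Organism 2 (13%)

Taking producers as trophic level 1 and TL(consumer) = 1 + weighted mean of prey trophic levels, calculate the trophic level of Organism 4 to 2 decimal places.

3.10

Organism 1: 1 + 1 = 2
Organism 2: 1 + (0.26×1 + 0.74×2) = 2.74
Organism 3: 1 + (0.36×1 + 0.64×2.74) = 3.1136
Organism 4: 1 + (0.87×2 + 0.13×2.74) = 3.0962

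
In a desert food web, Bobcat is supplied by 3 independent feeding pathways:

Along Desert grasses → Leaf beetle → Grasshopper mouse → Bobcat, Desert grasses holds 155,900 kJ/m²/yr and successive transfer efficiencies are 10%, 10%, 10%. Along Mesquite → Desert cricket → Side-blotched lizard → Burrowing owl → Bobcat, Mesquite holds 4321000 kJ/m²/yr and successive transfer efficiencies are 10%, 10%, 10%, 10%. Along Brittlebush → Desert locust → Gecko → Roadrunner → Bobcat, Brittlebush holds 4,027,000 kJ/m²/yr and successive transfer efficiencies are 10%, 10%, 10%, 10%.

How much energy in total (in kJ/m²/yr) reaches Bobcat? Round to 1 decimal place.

990.7 kJ/m²/yr

Via Desert grasses: 155900 × 0.1 × 0.1 × 0.1 = 155.9 kJ/m²/yr
Via Mesquite: 4321000 × 0.1 × 0.1 × 0.1 × 0.1 = 432.1 kJ/m²/yr
Via Brittlebush: 4027000 × 0.1 × 0.1 × 0.1 × 0.1 = 402.7 kJ/m²/yr
Total at Bobcat: 155.9 + 432.1 + 402.7 = 990.7 kJ/m²/yr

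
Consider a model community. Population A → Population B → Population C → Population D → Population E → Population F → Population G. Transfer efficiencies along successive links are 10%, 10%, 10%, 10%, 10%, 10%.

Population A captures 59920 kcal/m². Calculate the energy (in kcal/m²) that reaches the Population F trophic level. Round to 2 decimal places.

Population B: 59920 × 0.1 = 5992 kcal/m²
Population C: 5992 × 0.1 = 599.2 kcal/m²
Population D: 599.2 × 0.1 = 59.92 kcal/m²
Population E: 59.92 × 0.1 = 5.992 kcal/m²
Population F: 5.992 × 0.1 = 0.5992 kcal/m²

0.60 kcal/m²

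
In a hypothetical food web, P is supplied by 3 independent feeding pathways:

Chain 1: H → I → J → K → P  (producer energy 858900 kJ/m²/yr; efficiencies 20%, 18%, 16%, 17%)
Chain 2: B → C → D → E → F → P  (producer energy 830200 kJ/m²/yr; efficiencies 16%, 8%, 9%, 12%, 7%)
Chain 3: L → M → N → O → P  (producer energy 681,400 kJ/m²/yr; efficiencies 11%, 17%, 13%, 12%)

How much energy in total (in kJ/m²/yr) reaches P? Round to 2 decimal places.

1047.85 kJ/m²/yr

Chain 1: 858900 × 0.2 × 0.18 × 0.16 × 0.17 = 841.03488 kJ/m²/yr
Chain 2: 830200 × 0.16 × 0.08 × 0.09 × 0.12 × 0.07 = 8.03367936 kJ/m²/yr
Chain 3: 681400 × 0.11 × 0.17 × 0.13 × 0.12 = 198.778008 kJ/m²/yr
Total at P: 841.03488 + 8.03367936 + 198.778008 = 1047.84656736 kJ/m²/yr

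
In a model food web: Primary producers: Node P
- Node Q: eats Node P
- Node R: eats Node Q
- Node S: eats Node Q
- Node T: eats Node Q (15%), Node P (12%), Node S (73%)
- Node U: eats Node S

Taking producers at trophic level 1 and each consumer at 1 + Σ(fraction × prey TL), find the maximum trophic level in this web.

Node Q: 1 + 1 = 2
Node R: 1 + 2 = 3
Node S: 1 + 2 = 3
Node T: 1 + (0.15×2 + 0.12×1 + 0.73×3) = 3.61
Node U: 1 + 3 = 4

4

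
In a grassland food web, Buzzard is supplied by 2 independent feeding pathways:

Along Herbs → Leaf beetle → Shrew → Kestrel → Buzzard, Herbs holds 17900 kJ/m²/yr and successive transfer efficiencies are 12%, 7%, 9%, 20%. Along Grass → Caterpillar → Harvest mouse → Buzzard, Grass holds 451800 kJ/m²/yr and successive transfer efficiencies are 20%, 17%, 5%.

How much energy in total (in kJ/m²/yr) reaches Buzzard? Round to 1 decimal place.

770.8 kJ/m²/yr

Via Herbs: 17900 × 0.12 × 0.07 × 0.09 × 0.2 = 2.70648 kJ/m²/yr
Via Grass: 451800 × 0.2 × 0.17 × 0.05 = 768.06 kJ/m²/yr
Total at Buzzard: 2.70648 + 768.06 = 770.76648 kJ/m²/yr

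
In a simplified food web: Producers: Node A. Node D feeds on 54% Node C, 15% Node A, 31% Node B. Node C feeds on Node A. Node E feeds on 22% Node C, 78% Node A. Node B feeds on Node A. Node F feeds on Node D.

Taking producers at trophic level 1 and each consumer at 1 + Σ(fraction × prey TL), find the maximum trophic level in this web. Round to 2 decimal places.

3.85

Node B: 1 + 1 = 2
Node C: 1 + 1 = 2
Node D: 1 + (0.54×2 + 0.15×1 + 0.31×2) = 2.85
Node E: 1 + (0.22×2 + 0.78×1) = 2.22
Node F: 1 + 2.85 = 3.85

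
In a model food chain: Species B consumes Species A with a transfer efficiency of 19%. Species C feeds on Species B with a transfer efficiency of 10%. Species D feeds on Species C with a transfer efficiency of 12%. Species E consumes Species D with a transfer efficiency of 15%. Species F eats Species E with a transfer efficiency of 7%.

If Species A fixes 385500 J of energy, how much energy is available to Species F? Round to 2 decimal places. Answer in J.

9.23 J

Species B: 385500 × 0.19 = 73245 J
Species C: 73245 × 0.1 = 7324.5 J
Species D: 7324.5 × 0.12 = 878.94 J
Species E: 878.94 × 0.15 = 131.841 J
Species F: 131.841 × 0.07 = 9.22887 J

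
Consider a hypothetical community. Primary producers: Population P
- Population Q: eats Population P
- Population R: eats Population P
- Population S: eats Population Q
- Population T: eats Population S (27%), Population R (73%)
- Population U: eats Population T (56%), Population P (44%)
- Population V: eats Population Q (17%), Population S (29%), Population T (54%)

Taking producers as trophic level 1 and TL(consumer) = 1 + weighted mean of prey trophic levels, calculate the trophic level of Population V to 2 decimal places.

Population Q: 1 + 1 = 2
Population R: 1 + 1 = 2
Population S: 1 + 2 = 3
Population T: 1 + (0.27×3 + 0.73×2) = 3.27
Population U: 1 + (0.56×3.27 + 0.44×1) = 3.2712
Population V: 1 + (0.17×2 + 0.29×3 + 0.54×3.27) = 3.9758

3.98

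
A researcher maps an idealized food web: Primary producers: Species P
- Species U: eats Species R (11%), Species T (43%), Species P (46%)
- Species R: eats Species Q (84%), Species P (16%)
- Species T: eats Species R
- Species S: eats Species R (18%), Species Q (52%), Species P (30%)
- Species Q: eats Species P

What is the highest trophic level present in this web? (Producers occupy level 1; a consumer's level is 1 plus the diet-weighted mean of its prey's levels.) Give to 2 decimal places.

3.84

Species Q: 1 + 1 = 2
Species R: 1 + (0.84×2 + 0.16×1) = 2.84
Species S: 1 + (0.18×2.84 + 0.52×2 + 0.3×1) = 2.8512
Species T: 1 + 2.84 = 3.84
Species U: 1 + (0.11×2.84 + 0.43×3.84 + 0.46×1) = 3.4236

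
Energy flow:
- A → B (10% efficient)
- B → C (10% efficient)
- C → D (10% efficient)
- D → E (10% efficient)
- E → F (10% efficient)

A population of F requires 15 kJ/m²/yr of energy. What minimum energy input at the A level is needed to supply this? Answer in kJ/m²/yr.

1500000 kJ/m²/yr

Cumulative transfer efficiency: 0.1 × 0.1 × 0.1 × 0.1 × 0.1 = 0.00001
A energy = 15 / 0.00001 = 1500000 kJ/m²/yr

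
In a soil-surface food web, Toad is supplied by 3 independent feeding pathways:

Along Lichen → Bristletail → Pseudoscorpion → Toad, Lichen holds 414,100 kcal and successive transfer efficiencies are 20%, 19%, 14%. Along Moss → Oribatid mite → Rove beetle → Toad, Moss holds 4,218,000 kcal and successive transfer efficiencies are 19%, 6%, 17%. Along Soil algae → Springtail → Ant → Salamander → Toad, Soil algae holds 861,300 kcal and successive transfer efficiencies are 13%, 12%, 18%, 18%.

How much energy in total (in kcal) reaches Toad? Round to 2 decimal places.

10812.83 kcal

Via Lichen: 414100 × 0.2 × 0.19 × 0.14 = 2203.012 kcal
Via Moss: 4218000 × 0.19 × 0.06 × 0.17 = 8174.484 kcal
Via Soil algae: 861300 × 0.13 × 0.12 × 0.18 × 0.18 = 435.335472 kcal
Total at Toad: 2203.012 + 8174.484 + 435.335472 = 10812.831472 kcal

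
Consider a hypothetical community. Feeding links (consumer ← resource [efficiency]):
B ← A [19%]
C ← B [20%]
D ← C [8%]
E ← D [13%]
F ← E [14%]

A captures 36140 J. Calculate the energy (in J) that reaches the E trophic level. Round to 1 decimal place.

B: 36140 × 0.19 = 6866.6 J
C: 6866.6 × 0.2 = 1373.32 J
D: 1373.32 × 0.08 = 109.8656 J
E: 109.8656 × 0.13 = 14.282528 J

14.3 J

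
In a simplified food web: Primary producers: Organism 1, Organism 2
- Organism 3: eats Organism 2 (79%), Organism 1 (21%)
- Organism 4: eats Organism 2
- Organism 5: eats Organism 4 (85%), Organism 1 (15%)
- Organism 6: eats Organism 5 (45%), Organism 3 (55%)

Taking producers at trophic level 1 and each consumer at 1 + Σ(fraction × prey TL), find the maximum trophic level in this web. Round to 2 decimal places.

3.38

Organism 3: 1 + (0.79×1 + 0.21×1) = 2
Organism 4: 1 + 1 = 2
Organism 5: 1 + (0.85×2 + 0.15×1) = 2.85
Organism 6: 1 + (0.45×2.85 + 0.55×2) = 3.3825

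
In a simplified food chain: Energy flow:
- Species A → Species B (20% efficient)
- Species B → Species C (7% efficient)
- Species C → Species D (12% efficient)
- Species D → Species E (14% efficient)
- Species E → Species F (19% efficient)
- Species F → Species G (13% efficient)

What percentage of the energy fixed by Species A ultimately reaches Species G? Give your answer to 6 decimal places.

0.000581%

Product of link efficiencies: 0.2 × 0.07 × 0.12 × 0.14 × 0.19 × 0.13 = 0.00000580944
As a percentage: 0.00000580944 × 100 = 0.000581%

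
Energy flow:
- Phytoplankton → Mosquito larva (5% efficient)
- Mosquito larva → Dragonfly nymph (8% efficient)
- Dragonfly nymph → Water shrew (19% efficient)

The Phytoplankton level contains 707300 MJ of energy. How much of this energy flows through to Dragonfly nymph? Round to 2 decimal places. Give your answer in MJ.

2829.20 MJ

Mosquito larva: 707300 × 0.05 = 35365 MJ
Dragonfly nymph: 35365 × 0.08 = 2829.2 MJ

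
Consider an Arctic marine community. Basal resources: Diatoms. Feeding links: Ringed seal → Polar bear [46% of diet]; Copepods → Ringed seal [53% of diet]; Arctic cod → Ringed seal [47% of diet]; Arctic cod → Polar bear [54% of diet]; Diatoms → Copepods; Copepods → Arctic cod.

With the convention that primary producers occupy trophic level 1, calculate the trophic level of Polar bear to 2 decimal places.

Copepods: 1 + 1 = 2
Arctic cod: 1 + 2 = 3
Ringed seal: 1 + (0.53×2 + 0.47×3) = 3.47
Polar bear: 1 + (0.54×3 + 0.46×3.47) = 4.2162

4.22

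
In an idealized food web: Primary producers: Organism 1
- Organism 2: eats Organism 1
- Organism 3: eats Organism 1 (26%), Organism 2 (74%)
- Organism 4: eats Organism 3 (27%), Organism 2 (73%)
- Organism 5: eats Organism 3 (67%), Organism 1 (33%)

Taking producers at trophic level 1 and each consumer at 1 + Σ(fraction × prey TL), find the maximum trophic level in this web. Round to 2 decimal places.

3.20

Organism 2: 1 + 1 = 2
Organism 3: 1 + (0.26×1 + 0.74×2) = 2.74
Organism 4: 1 + (0.27×2.74 + 0.73×2) = 3.1998
Organism 5: 1 + (0.67×2.74 + 0.33×1) = 3.1658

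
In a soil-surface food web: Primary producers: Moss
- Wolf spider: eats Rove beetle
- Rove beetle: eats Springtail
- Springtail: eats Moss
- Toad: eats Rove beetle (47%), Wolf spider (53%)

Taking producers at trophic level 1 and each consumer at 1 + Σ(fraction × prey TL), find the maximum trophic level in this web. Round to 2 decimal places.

4.53

Springtail: 1 + 1 = 2
Rove beetle: 1 + 2 = 3
Wolf spider: 1 + 3 = 4
Toad: 1 + (0.47×3 + 0.53×4) = 4.53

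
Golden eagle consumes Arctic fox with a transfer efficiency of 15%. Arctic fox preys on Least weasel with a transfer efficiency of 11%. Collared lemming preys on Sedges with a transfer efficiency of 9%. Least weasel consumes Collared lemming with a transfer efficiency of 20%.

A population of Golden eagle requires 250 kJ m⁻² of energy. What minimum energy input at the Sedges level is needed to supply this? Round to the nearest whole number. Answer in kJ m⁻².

841751 kJ m⁻²

Cumulative transfer efficiency: 0.09 × 0.2 × 0.11 × 0.15 = 0.000297
Sedges energy = 250 / 0.000297 = 841751 kJ m⁻²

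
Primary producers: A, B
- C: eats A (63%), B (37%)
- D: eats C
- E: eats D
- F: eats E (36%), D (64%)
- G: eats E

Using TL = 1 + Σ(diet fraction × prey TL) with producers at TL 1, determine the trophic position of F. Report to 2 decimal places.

C: 1 + (0.63×1 + 0.37×1) = 2
D: 1 + 2 = 3
E: 1 + 3 = 4
F: 1 + (0.36×4 + 0.64×3) = 4.36
G: 1 + 4 = 5

4.36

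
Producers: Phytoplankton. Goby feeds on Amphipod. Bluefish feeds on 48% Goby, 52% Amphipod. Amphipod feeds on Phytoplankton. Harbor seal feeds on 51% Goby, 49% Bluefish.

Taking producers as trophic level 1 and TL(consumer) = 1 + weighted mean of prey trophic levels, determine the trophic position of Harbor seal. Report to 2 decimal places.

4.24

Amphipod: 1 + 1 = 2
Goby: 1 + 2 = 3
Bluefish: 1 + (0.48×3 + 0.52×2) = 3.48
Harbor seal: 1 + (0.51×3 + 0.49×3.48) = 4.2352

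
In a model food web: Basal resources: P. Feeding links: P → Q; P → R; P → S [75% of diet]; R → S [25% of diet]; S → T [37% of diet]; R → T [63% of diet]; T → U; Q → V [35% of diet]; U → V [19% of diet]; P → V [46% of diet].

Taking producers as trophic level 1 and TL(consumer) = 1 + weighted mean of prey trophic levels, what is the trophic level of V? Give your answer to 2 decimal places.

Q: 1 + 1 = 2
R: 1 + 1 = 2
S: 1 + (0.75×1 + 0.25×2) = 2.25
T: 1 + (0.37×2.25 + 0.63×2) = 3.0925
U: 1 + 3.0925 = 4.0925
V: 1 + (0.35×2 + 0.19×4.0925 + 0.46×1) = 2.937575

2.94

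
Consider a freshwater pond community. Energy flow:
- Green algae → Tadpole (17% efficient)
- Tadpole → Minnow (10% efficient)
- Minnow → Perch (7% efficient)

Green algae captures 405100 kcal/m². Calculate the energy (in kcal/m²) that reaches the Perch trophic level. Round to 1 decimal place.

482.1 kcal/m²

Tadpole: 405100 × 0.17 = 68867 kcal/m²
Minnow: 68867 × 0.1 = 6886.7 kcal/m²
Perch: 6886.7 × 0.07 = 482.069 kcal/m²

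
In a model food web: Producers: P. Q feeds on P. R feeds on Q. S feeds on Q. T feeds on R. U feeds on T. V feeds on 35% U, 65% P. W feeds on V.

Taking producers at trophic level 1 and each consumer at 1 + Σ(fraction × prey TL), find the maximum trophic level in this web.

Q: 1 + 1 = 2
R: 1 + 2 = 3
S: 1 + 2 = 3
T: 1 + 3 = 4
U: 1 + 4 = 5
V: 1 + (0.35×5 + 0.65×1) = 3.4
W: 1 + 3.4 = 4.4

5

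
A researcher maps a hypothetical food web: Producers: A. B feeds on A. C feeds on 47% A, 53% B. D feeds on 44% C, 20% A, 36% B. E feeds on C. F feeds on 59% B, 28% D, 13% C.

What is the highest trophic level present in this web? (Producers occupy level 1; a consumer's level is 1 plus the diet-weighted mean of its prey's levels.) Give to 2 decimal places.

B: 1 + 1 = 2
C: 1 + (0.47×1 + 0.53×2) = 2.53
D: 1 + (0.44×2.53 + 0.2×1 + 0.36×2) = 3.0332
E: 1 + 2.53 = 3.53
F: 1 + (0.59×2 + 0.28×3.0332 + 0.13×2.53) = 3.358196

3.53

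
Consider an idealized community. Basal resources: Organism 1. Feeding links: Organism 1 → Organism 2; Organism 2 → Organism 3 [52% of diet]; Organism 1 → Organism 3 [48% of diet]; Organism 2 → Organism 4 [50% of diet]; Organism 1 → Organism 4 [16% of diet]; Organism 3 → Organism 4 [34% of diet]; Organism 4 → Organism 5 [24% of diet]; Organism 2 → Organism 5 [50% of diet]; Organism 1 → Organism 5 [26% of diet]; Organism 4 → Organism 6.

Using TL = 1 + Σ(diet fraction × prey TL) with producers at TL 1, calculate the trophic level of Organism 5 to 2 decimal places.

Organism 2: 1 + 1 = 2
Organism 3: 1 + (0.52×2 + 0.48×1) = 2.52
Organism 4: 1 + (0.5×2 + 0.16×1 + 0.34×2.52) = 3.0168
Organism 5: 1 + (0.24×3.0168 + 0.5×2 + 0.26×1) = 2.984032
Organism 6: 1 + 3.0168 = 4.0168

2.98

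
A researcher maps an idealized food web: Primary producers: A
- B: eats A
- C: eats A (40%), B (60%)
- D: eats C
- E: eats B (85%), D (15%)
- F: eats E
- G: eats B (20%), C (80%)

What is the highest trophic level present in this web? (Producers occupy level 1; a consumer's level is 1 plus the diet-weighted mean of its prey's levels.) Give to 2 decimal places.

4.24

B: 1 + 1 = 2
C: 1 + (0.4×1 + 0.6×2) = 2.6
D: 1 + 2.6 = 3.6
E: 1 + (0.85×2 + 0.15×3.6) = 3.24
F: 1 + 3.24 = 4.24
G: 1 + (0.2×2 + 0.8×2.6) = 3.48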